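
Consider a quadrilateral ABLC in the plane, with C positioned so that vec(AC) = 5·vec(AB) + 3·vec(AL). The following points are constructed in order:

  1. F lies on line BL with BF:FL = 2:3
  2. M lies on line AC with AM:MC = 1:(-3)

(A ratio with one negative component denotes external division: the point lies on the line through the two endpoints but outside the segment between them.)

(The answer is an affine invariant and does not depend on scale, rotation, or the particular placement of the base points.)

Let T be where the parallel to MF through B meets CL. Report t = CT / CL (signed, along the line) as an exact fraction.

Work in coordinates with A = (0, 0), B = (1, 0), L = (0, 1), C = (5, 3).
1. F lies on line BL with BF:FL = 2:3 ⇒ F = (3/5, 2/5)
2. M lies on line AC with AM:MC = 1:(-3) ⇒ M = (-5/2, -3/2)
through B parallel to MF: direction (31/10, 19/10); meets CL at T = (250/33, 133/33)
T = C + t·(L−C) with t = -17/33

t = -17/33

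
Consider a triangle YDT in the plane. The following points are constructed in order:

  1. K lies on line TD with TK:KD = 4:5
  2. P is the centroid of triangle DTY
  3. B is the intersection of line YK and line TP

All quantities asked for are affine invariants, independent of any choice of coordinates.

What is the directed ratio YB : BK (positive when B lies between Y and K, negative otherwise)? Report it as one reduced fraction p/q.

Assign Y = (0, 0), D = (1, 0), T = (0, 1) — the answer is frame-independent, so this choice is without loss of generality.
1. K lies on line TD with TK:KD = 4:5 ⇒ K = (4/9, 5/9)
2. P is the centroid of triangle DTY ⇒ P = (1/3, 1/3)
3. B is the intersection of line YK and line TP ⇒ B = (4/13, 5/13)
B = Y + t·(K−Y) with t = 9/13, so YB:BK = t:(1−t) = 9/13:4/13

YB:BK = 9/4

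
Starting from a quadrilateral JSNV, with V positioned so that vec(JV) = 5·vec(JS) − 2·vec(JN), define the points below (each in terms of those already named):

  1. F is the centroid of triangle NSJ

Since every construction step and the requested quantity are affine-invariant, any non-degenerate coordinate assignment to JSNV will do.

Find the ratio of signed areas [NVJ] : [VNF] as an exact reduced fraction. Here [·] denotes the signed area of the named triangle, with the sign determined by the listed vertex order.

Assign J = (0, 0), S = (1, 0), N = (0, 1), V = (5, -2) — the answer is frame-independent, so this choice is without loss of generality.
1. F is the centroid of triangle NSJ ⇒ F = (1/3, 1/3)
2·[NVJ] = -5, 2·[VNF] = 7/3
[NVJ]:[VNF] = -5:7/3 = -15/7

[NVJ]:[VNF] = -15/7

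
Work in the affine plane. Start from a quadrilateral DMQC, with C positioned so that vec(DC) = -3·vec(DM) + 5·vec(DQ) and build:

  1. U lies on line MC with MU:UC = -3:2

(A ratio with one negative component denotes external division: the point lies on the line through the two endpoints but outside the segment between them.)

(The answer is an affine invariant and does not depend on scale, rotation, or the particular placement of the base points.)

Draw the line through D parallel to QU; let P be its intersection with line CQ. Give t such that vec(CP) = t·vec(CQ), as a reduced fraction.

t = 13/2

Set D = (0, 0), M = (1, 0), Q = (0, 1), C = (-3, 5); any affine frame gives the same invariant.
1. U lies on line MC with MU:UC = -3:2 ⇒ U = (-11, 15)
through D parallel to QU: direction (-11, 14); meets CQ at P = (33/2, -21)
P = C + t·(Q−C) with t = 13/2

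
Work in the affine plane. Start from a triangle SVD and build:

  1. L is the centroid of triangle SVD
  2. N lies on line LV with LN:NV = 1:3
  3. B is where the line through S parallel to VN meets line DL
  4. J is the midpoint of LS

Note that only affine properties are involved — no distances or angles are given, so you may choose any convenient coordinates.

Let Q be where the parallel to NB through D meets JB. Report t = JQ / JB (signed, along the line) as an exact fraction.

Choose coordinates S = (0, 0), V = (1, 0), D = (0, 1).
1. L is the centroid of triangle SVD ⇒ L = (1/3, 1/3)
2. N lies on line LV with LN:NV = 1:3 ⇒ N = (1/2, 1/4)
3. B is where the line through S parallel to VN meets line DL ⇒ B = (2/3, -1/3)
4. J is the midpoint of LS ⇒ J = (1/6, 1/6)
through D parallel to NB: direction (1/6, -7/12); meets JB at Q = (4/15, 1/15)
Q = J + t·(B−J) with t = 1/5

t = 1/5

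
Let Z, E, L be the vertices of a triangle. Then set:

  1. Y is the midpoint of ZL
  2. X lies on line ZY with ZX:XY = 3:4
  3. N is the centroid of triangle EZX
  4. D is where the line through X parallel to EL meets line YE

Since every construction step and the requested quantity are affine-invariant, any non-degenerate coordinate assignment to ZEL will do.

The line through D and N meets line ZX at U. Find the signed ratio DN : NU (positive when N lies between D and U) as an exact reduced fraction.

DN:NU = -19/7

Set Z = (0, 0), E = (1, 0), L = (0, 1); any affine frame gives the same invariant.
1. Y is the midpoint of ZL ⇒ Y = (0, 1/2)
2. X lies on line ZY with ZX:XY = 3:4 ⇒ X = (0, 3/14)
3. N is the centroid of triangle EZX ⇒ N = (1/3, 1/14)
4. D is where the line through X parallel to EL meets line YE ⇒ D = (-4/7, 11/14)
line DN meets ZX at U = (0, 89/266)
N = D + t·(U−D) with t = 19/12, so DN:NU = 19/12:-7/12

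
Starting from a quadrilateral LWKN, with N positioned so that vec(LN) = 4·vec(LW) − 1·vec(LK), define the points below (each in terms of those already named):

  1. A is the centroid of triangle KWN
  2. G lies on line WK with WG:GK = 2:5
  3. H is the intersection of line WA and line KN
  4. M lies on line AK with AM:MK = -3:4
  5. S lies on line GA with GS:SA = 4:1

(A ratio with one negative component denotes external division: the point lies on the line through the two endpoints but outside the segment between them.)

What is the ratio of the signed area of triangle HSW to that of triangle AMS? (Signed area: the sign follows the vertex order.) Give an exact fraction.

[HSW]:[AMS] = -1/5

Assign L = (0, 0), W = (1, 0), K = (0, 1), N = (4, -1) — the answer is frame-independent, so this choice is without loss of generality.
1. A is the centroid of triangle KWN ⇒ A = (5/3, 0)
2. G lies on line WK with WG:GK = 2:5 ⇒ G = (5/7, 2/7)
3. H is the intersection of line WA and line KN ⇒ H = (2, 0)
4. M lies on line AK with AM:MK = -3:4 ⇒ M = (20/3, -3)
5. S lies on line GA with GS:SA = 4:1 ⇒ S = (31/21, 2/35)
2·[HSW] = 2/35, 2·[AMS] = -2/7
[HSW]:[AMS] = 2/35:-2/7 = -1/5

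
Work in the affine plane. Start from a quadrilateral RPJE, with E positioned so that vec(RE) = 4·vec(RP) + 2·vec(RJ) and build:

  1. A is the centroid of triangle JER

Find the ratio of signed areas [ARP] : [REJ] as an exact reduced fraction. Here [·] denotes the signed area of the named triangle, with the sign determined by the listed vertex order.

[ARP]:[REJ] = 1/4

Choose coordinates R = (0, 0), P = (1, 0), J = (0, 1), E = (4, 2).
1. A is the centroid of triangle JER ⇒ A = (4/3, 1)
2·[ARP] = 1, 2·[REJ] = 4
[ARP]:[REJ] = 1:4 = 1/4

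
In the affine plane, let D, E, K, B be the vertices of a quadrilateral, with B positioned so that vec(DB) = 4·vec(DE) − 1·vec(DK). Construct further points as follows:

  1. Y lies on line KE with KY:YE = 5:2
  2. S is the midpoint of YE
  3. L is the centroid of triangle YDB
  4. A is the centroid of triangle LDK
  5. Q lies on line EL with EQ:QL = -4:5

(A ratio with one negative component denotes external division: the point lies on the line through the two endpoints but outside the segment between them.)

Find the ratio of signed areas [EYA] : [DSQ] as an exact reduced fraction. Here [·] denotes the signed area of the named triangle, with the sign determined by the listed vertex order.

[EYA]:[DSQ] = 4/63

Choose coordinates D = (0, 0), E = (1, 0), K = (0, 1), B = (4, -1).
1. Y lies on line KE with KY:YE = 5:2 ⇒ Y = (5/7, 2/7)
2. S is the midpoint of YE ⇒ S = (6/7, 1/7)
3. L is the centroid of triangle YDB ⇒ L = (11/7, -5/21)
4. A is the centroid of triangle LDK ⇒ A = (11/21, 16/63)
5. Q lies on line EL with EQ:QL = -4:5 ⇒ Q = (-9/7, 20/21)
2·[EYA] = 4/63, 2·[DSQ] = 1
[EYA]:[DSQ] = 4/63:1 = 4/63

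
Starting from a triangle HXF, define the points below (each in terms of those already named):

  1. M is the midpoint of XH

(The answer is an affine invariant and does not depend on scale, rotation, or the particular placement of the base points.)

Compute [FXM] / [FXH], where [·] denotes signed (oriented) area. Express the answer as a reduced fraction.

[FXM]:[FXH] = 1/2

Choose coordinates H = (0, 0), X = (1, 0), F = (0, 1).
1. M is the midpoint of XH ⇒ M = (1/2, 0)
2·[FXM] = -1/2, 2·[FXH] = -1
[FXM]:[FXH] = -1/2:-1 = 1/2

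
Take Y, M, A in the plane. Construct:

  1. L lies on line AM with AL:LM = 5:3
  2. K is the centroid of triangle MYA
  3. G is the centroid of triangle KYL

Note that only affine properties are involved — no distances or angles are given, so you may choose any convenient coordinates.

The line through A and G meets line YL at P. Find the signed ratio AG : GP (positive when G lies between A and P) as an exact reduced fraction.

AG:GP = 43/2

Set Y = (0, 0), M = (1, 0), A = (0, 1); any affine frame gives the same invariant.
1. L lies on line AM with AL:LM = 5:3 ⇒ L = (5/8, 3/8)
2. K is the centroid of triangle MYA ⇒ K = (1/3, 1/3)
3. G is the centroid of triangle KYL ⇒ G = (23/72, 17/72)
line AG meets YL at P = (115/344, 69/344)
G = A + t·(P−A) with t = 43/45, so AG:GP = 43/45:2/45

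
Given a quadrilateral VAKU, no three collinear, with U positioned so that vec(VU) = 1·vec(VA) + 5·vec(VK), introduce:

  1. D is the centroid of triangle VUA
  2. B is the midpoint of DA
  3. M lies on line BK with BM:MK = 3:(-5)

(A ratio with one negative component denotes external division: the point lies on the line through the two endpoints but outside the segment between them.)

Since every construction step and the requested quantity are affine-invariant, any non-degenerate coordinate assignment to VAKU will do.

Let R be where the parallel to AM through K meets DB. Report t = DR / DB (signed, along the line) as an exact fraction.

Work in coordinates with V = (0, 0), A = (1, 0), K = (0, 1), U = (1, 5).
1. D is the centroid of triangle VUA ⇒ D = (2/3, 5/3)
2. B is the midpoint of DA ⇒ B = (5/6, 5/6)
3. M lies on line BK with BM:MK = 3:(-5) ⇒ M = (25/12, 7/12)
through K parallel to AM: direction (13/12, 7/12); meets DB at R = (13/18, 25/18)
R = D + t·(B−D) with t = 1/3

t = 1/3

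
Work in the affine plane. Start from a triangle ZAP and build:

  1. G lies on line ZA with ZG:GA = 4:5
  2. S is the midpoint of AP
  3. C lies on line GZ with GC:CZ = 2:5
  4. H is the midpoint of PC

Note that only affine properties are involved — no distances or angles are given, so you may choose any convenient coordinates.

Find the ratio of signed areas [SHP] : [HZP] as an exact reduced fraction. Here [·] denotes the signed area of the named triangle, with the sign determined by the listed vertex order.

[SHP]:[HZP] = 43/40

Choose coordinates Z = (0, 0), A = (1, 0), P = (0, 1).
1. G lies on line ZA with ZG:GA = 4:5 ⇒ G = (4/9, 0)
2. S is the midpoint of AP ⇒ S = (1/2, 1/2)
3. C lies on line GZ with GC:CZ = 2:5 ⇒ C = (20/63, 0)
4. H is the midpoint of PC ⇒ H = (10/63, 1/2)
2·[SHP] = -43/252, 2·[HZP] = -10/63
[SHP]:[HZP] = -43/252:-10/63 = 43/40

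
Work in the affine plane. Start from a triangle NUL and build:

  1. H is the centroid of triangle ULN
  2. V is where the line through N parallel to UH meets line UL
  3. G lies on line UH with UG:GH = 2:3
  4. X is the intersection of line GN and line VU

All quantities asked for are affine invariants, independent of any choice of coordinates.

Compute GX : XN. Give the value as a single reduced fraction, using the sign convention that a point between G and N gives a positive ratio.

GX:XN = -2/15

Assign N = (0, 0), U = (1, 0), L = (0, 1) — the answer is frame-independent, so this choice is without loss of generality.
1. H is the centroid of triangle ULN ⇒ H = (1/3, 1/3)
2. V is where the line through N parallel to UH meets line UL ⇒ V = (2, -1)
3. G lies on line UH with UG:GH = 2:3 ⇒ G = (11/15, 2/15)
4. X is the intersection of line GN and line VU ⇒ X = (11/13, 2/13)
X = G + t·(N−G) with t = -2/13, so GX:XN = t:(1−t) = -2/13:15/13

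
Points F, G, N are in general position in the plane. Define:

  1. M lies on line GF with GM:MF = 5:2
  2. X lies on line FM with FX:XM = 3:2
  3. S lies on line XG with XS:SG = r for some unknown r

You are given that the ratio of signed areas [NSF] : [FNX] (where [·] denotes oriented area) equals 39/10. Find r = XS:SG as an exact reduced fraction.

r = 3/2

Work in coordinates with F = (0, 0), G = (1, 0), N = (0, 1).
1. M lies on line GF with GM:MF = 5:2 ⇒ M = (2/7, 0)
2. X lies on line FM with FX:XM = 3:2 ⇒ X = (6/35, 0)
3. With XS:SG = r, write λ = r/(r+1) so S = X + λ·(G−X); S is affine-linear in λ
Every point depending on S is an affine combination of S and λ-independent points, so each such coordinate is linear in λ; the λ² term in each signed area is a multiple of (G−X)×(G−X) = 0, so 2·[NSF] and 2·[FNX] are each linear in λ. Evaluating at λ=0 and λ=1:
  2·[NSF] = -29/35·λ − 6/35,   2·[FNX] = -6/35
So [NSF]:[FNX] = (-29/35·λ − 6/35) / (-6/35). Setting this equal to 39/10:
  -29/35·λ − 6/35 = 39/10·(-6/35)  ⇒  λ = 3/5
Then r = λ/(1−λ) = (3/5)/(2/5) = 3/2. Check: with r = 3/2, S = (117/175, 0) and [NSF]:[FNX] = 39/10 as required.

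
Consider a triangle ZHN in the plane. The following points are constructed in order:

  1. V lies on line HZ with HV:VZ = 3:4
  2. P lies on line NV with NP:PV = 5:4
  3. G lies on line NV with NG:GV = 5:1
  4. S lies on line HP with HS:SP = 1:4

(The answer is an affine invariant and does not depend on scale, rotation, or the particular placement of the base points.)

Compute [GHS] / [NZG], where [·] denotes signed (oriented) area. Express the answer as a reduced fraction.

[GHS]:[NZG] = 1/20

Assign Z = (0, 0), H = (1, 0), N = (0, 1) — the answer is frame-independent, so this choice is without loss of generality.
1. V lies on line HZ with HV:VZ = 3:4 ⇒ V = (4/7, 0)
2. P lies on line NV with NP:PV = 5:4 ⇒ P = (20/63, 4/9)
3. G lies on line NV with NG:GV = 5:1 ⇒ G = (10/21, 1/6)
4. S lies on line HP with HS:SP = 1:4 ⇒ S = (272/315, 4/45)
2·[GHS] = 1/42, 2·[NZG] = 10/21
[GHS]:[NZG] = 1/42:10/21 = 1/20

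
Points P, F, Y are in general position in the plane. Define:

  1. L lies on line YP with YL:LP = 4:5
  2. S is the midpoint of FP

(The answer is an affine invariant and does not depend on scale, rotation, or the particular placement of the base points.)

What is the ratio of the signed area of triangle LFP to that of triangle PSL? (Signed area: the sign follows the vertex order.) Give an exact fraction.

[LFP]:[PSL] = -2

Work in coordinates with P = (0, 0), F = (1, 0), Y = (0, 1).
1. L lies on line YP with YL:LP = 4:5 ⇒ L = (0, 5/9)
2. S is the midpoint of FP ⇒ S = (1/2, 0)
2·[LFP] = -5/9, 2·[PSL] = 5/18
[LFP]:[PSL] = -5/9:5/18 = -2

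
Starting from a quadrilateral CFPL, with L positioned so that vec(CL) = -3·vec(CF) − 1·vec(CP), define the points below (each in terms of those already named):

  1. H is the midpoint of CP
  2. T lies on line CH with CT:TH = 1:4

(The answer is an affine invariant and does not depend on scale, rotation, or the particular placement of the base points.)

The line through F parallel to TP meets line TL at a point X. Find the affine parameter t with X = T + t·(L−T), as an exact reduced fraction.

t = -1/3

Choose coordinates C = (0, 0), F = (1, 0), P = (0, 1), L = (-3, -1).
1. H is the midpoint of CP ⇒ H = (0, 1/2)
2. T lies on line CH with CT:TH = 1:4 ⇒ T = (0, 1/10)
through F parallel to TP: direction (0, 9/10); meets TL at X = (1, 7/15)
X = T + t·(L−T) with t = -1/3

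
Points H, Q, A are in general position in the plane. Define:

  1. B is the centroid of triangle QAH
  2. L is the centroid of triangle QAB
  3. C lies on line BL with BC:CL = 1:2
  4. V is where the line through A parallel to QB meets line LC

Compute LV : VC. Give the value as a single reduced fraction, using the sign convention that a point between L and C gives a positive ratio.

LV:VC = -3/4

Assign H = (0, 0), Q = (1, 0), A = (0, 1) — the answer is frame-independent, so this choice is without loss of generality.
1. B is the centroid of triangle QAH ⇒ B = (1/3, 1/3)
2. L is the centroid of triangle QAB ⇒ L = (4/9, 4/9)
3. C lies on line BL with BC:CL = 1:2 ⇒ C = (10/27, 10/27)
4. V is where the line through A parallel to QB meets line LC ⇒ V = (2/3, 2/3)
V = L + t·(C−L) with t = -3, so LV:VC = t:(1−t) = -3:4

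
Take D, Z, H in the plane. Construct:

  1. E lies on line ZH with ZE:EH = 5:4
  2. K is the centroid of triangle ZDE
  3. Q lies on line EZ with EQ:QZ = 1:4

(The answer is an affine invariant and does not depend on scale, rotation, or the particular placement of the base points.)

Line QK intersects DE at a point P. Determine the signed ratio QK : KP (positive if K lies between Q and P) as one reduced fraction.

Set D = (0, 0), Z = (1, 0), H = (0, 1); any affine frame gives the same invariant.
1. E lies on line ZH with ZE:EH = 5:4 ⇒ E = (4/9, 5/9)
2. K is the centroid of triangle ZDE ⇒ K = (13/27, 5/27)
3. Q lies on line EZ with EQ:QZ = 1:4 ⇒ Q = (5/9, 4/9)
line QK meets DE at P = (2/3, 5/6)
K = Q + t·(P−Q) with t = -2/3, so QK:KP = -2/3:5/3

QK:KP = -2/5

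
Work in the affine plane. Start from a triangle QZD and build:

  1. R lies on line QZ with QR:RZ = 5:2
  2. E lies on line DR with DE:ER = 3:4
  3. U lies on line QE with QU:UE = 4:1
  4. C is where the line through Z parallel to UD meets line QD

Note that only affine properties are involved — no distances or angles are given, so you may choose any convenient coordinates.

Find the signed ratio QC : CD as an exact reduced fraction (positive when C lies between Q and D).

Assign Q = (0, 0), Z = (1, 0), D = (0, 1) — the answer is frame-independent, so this choice is without loss of generality.
1. R lies on line QZ with QR:RZ = 5:2 ⇒ R = (5/7, 0)
2. E lies on line DR with DE:ER = 3:4 ⇒ E = (15/49, 4/7)
3. U lies on line QE with QU:UE = 4:1 ⇒ U = (12/49, 16/35)
4. C is where the line through Z parallel to UD meets line QD ⇒ C = (0, 133/60)
C = Q + t·(D−Q) with t = 133/60, so QC:CD = t:(1−t) = 133/60:-73/60

QC:CD = -133/73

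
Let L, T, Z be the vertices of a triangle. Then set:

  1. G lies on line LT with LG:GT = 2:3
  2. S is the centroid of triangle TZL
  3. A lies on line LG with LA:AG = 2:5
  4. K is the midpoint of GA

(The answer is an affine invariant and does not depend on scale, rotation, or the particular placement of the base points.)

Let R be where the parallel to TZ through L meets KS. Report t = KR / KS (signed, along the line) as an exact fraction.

Set L = (0, 0), T = (1, 0), Z = (0, 1); any affine frame gives the same invariant.
1. G lies on line LT with LG:GT = 2:3 ⇒ G = (2/5, 0)
2. S is the centroid of triangle TZL ⇒ S = (1/3, 1/3)
3. A lies on line LG with LA:AG = 2:5 ⇒ A = (4/35, 0)
4. K is the midpoint of GA ⇒ K = (9/35, 0)
through L parallel to TZ: direction (-1, 1); meets KS at R = (9/43, -9/43)
R = K + t·(S−K) with t = -27/43

t = -27/43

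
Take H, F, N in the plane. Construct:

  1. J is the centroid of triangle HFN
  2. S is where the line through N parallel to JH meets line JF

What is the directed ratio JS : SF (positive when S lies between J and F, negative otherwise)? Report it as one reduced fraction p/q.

JS:SF = -1/2

Choose coordinates H = (0, 0), F = (1, 0), N = (0, 1).
1. J is the centroid of triangle HFN ⇒ J = (1/3, 1/3)
2. S is where the line through N parallel to JH meets line JF ⇒ S = (-1/3, 2/3)
S = J + t·(F−J) with t = -1, so JS:SF = t:(1−t) = -1:2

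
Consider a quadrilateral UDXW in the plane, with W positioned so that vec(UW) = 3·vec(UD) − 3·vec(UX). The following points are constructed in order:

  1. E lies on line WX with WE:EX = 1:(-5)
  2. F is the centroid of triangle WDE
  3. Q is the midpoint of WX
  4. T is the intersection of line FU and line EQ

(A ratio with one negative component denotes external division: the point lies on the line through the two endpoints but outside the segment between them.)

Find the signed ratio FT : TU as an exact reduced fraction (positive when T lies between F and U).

Assign U = (0, 0), D = (1, 0), X = (0, 1), W = (3, -3) — the answer is frame-independent, so this choice is without loss of generality.
1. E lies on line WX with WE:EX = 1:(-5) ⇒ E = (15/4, -4)
2. F is the centroid of triangle WDE ⇒ F = (31/12, -7/3)
3. Q is the midpoint of WX ⇒ Q = (3/2, -1)
4. T is the intersection of line FU and line EQ ⇒ T = (93/40, -21/10)
T = F + t·(U−F) with t = 1/10, so FT:TU = t:(1−t) = 1/10:9/10

FT:TU = 1/9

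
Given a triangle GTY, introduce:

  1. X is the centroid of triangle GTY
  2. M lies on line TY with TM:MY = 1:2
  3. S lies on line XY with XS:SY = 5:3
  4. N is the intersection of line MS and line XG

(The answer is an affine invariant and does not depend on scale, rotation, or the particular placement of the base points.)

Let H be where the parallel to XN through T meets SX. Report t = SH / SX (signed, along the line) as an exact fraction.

Set G = (0, 0), T = (1, 0), Y = (0, 1); any affine frame gives the same invariant.
1. X is the centroid of triangle GTY ⇒ X = (1/3, 1/3)
2. M lies on line TY with TM:MY = 1:2 ⇒ M = (2/3, 1/3)
3. S lies on line XY with XS:SY = 5:3 ⇒ S = (1/8, 3/4)
4. N is the intersection of line MS and line XG ⇒ N = (11/23, 11/23)
through T parallel to XN: direction (10/69, 10/69); meets SX at H = (2/3, -1/3)
H = S + t·(X−S) with t = 13/5

t = 13/5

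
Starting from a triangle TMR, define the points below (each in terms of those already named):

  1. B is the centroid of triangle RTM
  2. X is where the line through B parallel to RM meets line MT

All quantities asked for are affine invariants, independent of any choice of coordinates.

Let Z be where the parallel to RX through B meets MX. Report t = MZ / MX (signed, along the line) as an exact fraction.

Work in coordinates with T = (0, 0), M = (1, 0), R = (0, 1).
1. B is the centroid of triangle RTM ⇒ B = (1/3, 1/3)
2. X is where the line through B parallel to RM meets line MT ⇒ X = (2/3, 0)
through B parallel to RX: direction (2/3, -1); meets MX at Z = (5/9, 0)
Z = M + t·(X−M) with t = 4/3

t = 4/3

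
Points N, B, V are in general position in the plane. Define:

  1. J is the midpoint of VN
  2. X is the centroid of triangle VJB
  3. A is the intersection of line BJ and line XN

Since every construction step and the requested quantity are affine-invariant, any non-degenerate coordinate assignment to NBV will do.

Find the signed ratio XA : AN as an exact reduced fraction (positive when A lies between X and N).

Set N = (0, 0), B = (1, 0), V = (0, 1); any affine frame gives the same invariant.
1. J is the midpoint of VN ⇒ J = (0, 1/2)
2. X is the centroid of triangle VJB ⇒ X = (1/3, 1/2)
3. A is the intersection of line BJ and line XN ⇒ A = (1/4, 3/8)
A = X + t·(N−X) with t = 1/4, so XA:AN = t:(1−t) = 1/4:3/4

XA:AN = 1/3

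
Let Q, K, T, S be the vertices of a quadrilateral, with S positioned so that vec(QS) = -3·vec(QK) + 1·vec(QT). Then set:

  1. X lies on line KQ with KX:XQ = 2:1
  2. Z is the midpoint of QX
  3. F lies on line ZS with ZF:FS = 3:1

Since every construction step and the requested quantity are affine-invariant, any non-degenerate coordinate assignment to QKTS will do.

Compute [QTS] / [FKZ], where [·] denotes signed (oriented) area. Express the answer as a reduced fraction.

Choose coordinates Q = (0, 0), K = (1, 0), T = (0, 1), S = (-3, 1).
1. X lies on line KQ with KX:XQ = 2:1 ⇒ X = (1/3, 0)
2. Z is the midpoint of QX ⇒ Z = (1/6, 0)
3. F lies on line ZS with ZF:FS = 3:1 ⇒ F = (-53/24, 3/4)
2·[QTS] = 3, 2·[FKZ] = -5/8
[QTS]:[FKZ] = 3:-5/8 = -24/5

[QTS]:[FKZ] = -24/5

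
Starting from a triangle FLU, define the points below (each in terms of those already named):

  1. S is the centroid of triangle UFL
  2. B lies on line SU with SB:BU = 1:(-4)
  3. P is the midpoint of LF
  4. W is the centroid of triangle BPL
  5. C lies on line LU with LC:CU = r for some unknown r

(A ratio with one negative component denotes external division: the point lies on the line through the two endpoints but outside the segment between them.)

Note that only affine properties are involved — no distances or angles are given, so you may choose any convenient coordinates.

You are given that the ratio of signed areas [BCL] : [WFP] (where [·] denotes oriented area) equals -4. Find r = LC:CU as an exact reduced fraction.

r = 1/5

Set F = (0, 0), L = (1, 0), U = (0, 1); any affine frame gives the same invariant.
1. S is the centroid of triangle UFL ⇒ S = (1/3, 1/3)
2. B lies on line SU with SB:BU = 1:(-4) ⇒ B = (4/9, 1/9)
3. P is the midpoint of LF ⇒ P = (1/2, 0)
4. W is the centroid of triangle BPL ⇒ W = (35/54, 1/27)
5. With LC:CU = r, write λ = r/(r+1) so C = L + λ·(U−L); C is affine-linear in λ
Every point depending on C is an affine combination of C and λ-independent points, so each such coordinate is linear in λ; the λ² term in each signed area is a multiple of (U−L)×(U−L) = 0, so 2·[BCL] and 2·[WFP] are each linear in λ. Evaluating at λ=0 and λ=1:
  2·[BCL] = -4/9·λ,   2·[WFP] = 1/54
So [BCL]:[WFP] = (-4/9·λ) / (1/54). Setting this equal to -4:
  -4/9·λ = -4·(1/54)  ⇒  λ = 1/6
Then r = λ/(1−λ) = (1/6)/(5/6) = 1/5. Check: with r = 1/5, C = (5/6, 1/6) and [BCL]:[WFP] = -4 as required.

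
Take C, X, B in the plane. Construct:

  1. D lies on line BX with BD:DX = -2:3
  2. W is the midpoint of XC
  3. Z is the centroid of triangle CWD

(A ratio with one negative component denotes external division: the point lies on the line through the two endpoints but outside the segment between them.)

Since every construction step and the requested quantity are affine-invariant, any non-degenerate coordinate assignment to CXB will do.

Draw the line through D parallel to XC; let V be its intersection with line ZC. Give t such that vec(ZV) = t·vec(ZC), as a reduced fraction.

t = -2

Work in coordinates with C = (0, 0), X = (1, 0), B = (0, 1).
1. D lies on line BX with BD:DX = -2:3 ⇒ D = (-2, 3)
2. W is the midpoint of XC ⇒ W = (1/2, 0)
3. Z is the centroid of triangle CWD ⇒ Z = (-1/2, 1)
through D parallel to XC: direction (-1, 0); meets ZC at V = (-3/2, 3)
V = Z + t·(C−Z) with t = -2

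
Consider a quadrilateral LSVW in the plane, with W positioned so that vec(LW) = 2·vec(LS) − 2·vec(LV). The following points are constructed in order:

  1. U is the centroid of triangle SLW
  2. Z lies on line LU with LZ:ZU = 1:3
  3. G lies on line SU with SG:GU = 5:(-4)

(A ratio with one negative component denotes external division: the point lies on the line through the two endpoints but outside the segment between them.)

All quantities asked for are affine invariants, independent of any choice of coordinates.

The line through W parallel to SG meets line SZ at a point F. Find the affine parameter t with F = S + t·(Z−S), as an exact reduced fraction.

Choose coordinates L = (0, 0), S = (1, 0), V = (0, 1), W = (2, -2).
1. U is the centroid of triangle SLW ⇒ U = (1, -2/3)
2. Z lies on line LU with LZ:ZU = 1:3 ⇒ Z = (1/4, -1/6)
3. G lies on line SU with SG:GU = 5:(-4) ⇒ G = (1, -10/3)
through W parallel to SG: direction (0, -10/3); meets SZ at F = (2, 2/9)
F = S + t·(Z−S) with t = -4/3

t = -4/3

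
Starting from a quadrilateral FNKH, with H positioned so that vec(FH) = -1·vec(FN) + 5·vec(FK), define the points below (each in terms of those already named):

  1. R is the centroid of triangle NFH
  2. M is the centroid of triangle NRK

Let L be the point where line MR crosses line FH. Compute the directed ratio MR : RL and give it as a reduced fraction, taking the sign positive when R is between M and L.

Work in coordinates with F = (0, 0), N = (1, 0), K = (0, 1), H = (-1, 5).
1. R is the centroid of triangle NFH ⇒ R = (0, 5/3)
2. M is the centroid of triangle NRK ⇒ M = (1/3, 8/9)
line MR meets FH at L = (-5/8, 25/8)
R = M + t·(L−M) with t = 8/23, so MR:RL = 8/23:15/23

MR:RL = 8/15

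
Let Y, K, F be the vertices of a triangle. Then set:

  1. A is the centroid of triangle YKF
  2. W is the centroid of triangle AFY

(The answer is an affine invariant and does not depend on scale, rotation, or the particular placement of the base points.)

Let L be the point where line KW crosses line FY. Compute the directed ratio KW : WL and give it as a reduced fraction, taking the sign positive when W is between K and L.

Choose coordinates Y = (0, 0), K = (1, 0), F = (0, 1).
1. A is the centroid of triangle YKF ⇒ A = (1/3, 1/3)
2. W is the centroid of triangle AFY ⇒ W = (1/9, 4/9)
line KW meets FY at L = (0, 1/2)
W = K + t·(L−K) with t = 8/9, so KW:WL = 8/9:1/9

KW:WL = 8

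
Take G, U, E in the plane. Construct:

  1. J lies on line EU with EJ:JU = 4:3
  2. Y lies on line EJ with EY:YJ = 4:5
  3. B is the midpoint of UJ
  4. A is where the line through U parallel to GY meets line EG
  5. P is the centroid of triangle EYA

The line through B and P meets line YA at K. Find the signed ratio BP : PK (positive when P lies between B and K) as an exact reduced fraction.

Assign G = (0, 0), U = (1, 0), E = (0, 1) — the answer is frame-independent, so this choice is without loss of generality.
1. J lies on line EU with EJ:JU = 4:3 ⇒ J = (4/7, 3/7)
2. Y lies on line EJ with EY:YJ = 4:5 ⇒ Y = (16/63, 47/63)
3. B is the midpoint of UJ ⇒ B = (11/14, 3/14)
4. A is where the line through U parallel to GY meets line EG ⇒ A = (0, -47/16)
5. P is the centroid of triangle EYA ⇒ P = (16/189, -1201/3024)
line BP meets YA at K = (2656/14679, -73555/234864)
P = B + t·(K−B) with t = 233/201, so BP:PK = 233/201:-32/201

BP:PK = -233/32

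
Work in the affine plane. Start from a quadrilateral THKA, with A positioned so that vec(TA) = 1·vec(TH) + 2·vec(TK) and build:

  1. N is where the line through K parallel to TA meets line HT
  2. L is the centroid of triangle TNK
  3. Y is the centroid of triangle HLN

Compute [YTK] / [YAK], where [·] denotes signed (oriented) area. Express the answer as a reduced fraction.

[YTK]:[YAK] = -1/9

Assign T = (0, 0), H = (1, 0), K = (0, 1), A = (1, 2) — the answer is frame-independent, so this choice is without loss of generality.
1. N is where the line through K parallel to TA meets line HT ⇒ N = (-1/2, 0)
2. L is the centroid of triangle TNK ⇒ L = (-1/6, 1/3)
3. Y is the centroid of triangle HLN ⇒ Y = (1/9, 1/9)
2·[YTK] = -1/9, 2·[YAK] = 1
[YTK]:[YAK] = -1/9:1 = -1/9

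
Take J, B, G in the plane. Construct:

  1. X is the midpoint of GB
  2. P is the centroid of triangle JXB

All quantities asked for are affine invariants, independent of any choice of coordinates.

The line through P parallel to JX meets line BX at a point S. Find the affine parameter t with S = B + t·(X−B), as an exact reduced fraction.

Set J = (0, 0), B = (1, 0), G = (0, 1); any affine frame gives the same invariant.
1. X is the midpoint of GB ⇒ X = (1/2, 1/2)
2. P is the centroid of triangle JXB ⇒ P = (1/2, 1/6)
through P parallel to JX: direction (1/2, 1/2); meets BX at S = (2/3, 1/3)
S = B + t·(X−B) with t = 2/3

t = 2/3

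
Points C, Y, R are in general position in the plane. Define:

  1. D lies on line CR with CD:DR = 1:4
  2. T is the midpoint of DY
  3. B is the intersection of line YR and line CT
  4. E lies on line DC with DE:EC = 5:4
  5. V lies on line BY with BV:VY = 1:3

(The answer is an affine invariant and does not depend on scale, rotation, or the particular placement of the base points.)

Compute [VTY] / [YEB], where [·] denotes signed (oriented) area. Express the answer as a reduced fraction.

Choose coordinates C = (0, 0), Y = (1, 0), R = (0, 1).
1. D lies on line CR with CD:DR = 1:4 ⇒ D = (0, 1/5)
2. T is the midpoint of DY ⇒ T = (1/2, 1/10)
3. B is the intersection of line YR and line CT ⇒ B = (5/6, 1/6)
4. E lies on line DC with DE:EC = 5:4 ⇒ E = (0, 4/45)
5. V lies on line BY with BV:VY = 1:3 ⇒ V = (7/8, 1/8)
2·[VTY] = 1/20, 2·[YEB] = -41/270
[VTY]:[YEB] = 1/20:-41/270 = -27/82

[VTY]:[YEB] = -27/82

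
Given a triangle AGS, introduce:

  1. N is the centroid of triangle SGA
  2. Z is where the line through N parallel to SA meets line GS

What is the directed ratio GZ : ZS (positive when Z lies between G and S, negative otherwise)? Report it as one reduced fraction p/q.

GZ:ZS = 2

Set A = (0, 0), G = (1, 0), S = (0, 1); any affine frame gives the same invariant.
1. N is the centroid of triangle SGA ⇒ N = (1/3, 1/3)
2. Z is where the line through N parallel to SA meets line GS ⇒ Z = (1/3, 2/3)
Z = G + t·(S−G) with t = 2/3, so GZ:ZS = t:(1−t) = 2/3:1/3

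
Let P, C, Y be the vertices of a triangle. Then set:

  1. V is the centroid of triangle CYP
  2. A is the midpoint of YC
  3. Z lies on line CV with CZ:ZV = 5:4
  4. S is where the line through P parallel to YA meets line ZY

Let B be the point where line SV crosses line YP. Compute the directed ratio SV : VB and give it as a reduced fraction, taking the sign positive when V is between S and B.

Work in coordinates with P = (0, 0), C = (1, 0), Y = (0, 1).
1. V is the centroid of triangle CYP ⇒ V = (1/3, 1/3)
2. A is the midpoint of YC ⇒ A = (1/2, 1/2)
3. Z lies on line CV with CZ:ZV = 5:4 ⇒ Z = (17/27, 5/27)
4. S is where the line through P parallel to YA meets line ZY ⇒ S = (17/5, -17/5)
line SV meets YP at B = (0, 17/23)
V = S + t·(B−S) with t = 46/51, so SV:VB = 46/51:5/51

SV:VB = 46/5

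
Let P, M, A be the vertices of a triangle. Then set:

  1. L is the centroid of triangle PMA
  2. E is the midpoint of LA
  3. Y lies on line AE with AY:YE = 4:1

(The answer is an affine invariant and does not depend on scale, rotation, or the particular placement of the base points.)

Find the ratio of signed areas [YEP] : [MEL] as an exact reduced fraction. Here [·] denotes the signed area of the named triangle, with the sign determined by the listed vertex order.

Work in coordinates with P = (0, 0), M = (1, 0), A = (0, 1).
1. L is the centroid of triangle PMA ⇒ L = (1/3, 1/3)
2. E is the midpoint of LA ⇒ E = (1/6, 2/3)
3. Y lies on line AE with AY:YE = 4:1 ⇒ Y = (2/15, 11/15)
2·[YEP] = -1/30, 2·[MEL] = 1/6
[YEP]:[MEL] = -1/30:1/6 = -1/5

[YEP]:[MEL] = -1/5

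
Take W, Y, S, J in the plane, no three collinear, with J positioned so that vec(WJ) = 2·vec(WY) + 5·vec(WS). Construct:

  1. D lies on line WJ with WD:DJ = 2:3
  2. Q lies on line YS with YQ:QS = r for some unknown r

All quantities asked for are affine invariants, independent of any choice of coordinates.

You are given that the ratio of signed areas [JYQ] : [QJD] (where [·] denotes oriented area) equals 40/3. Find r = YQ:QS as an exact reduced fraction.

Assign W = (0, 0), Y = (1, 0), S = (0, 1), J = (2, 5) — the answer is frame-independent, so this choice is without loss of generality.
1. D lies on line WJ with WD:DJ = 2:3 ⇒ D = (4/5, 2)
2. With YQ:QS = r, write λ = r/(r+1) so Q = Y + λ·(S−Y); Q is affine-linear in λ
Every point depending on Q is an affine combination of Q and λ-independent points, so each such coordinate is linear in λ; the λ² term in each signed area is a multiple of (S−Y)×(S−Y) = 0, so 2·[JYQ] and 2·[QJD] are each linear in λ. Evaluating at λ=0 and λ=1:
  2·[JYQ] = -6·λ,   2·[QJD] = -21/5·λ + 3
So [JYQ]:[QJD] = (-6·λ) / (-21/5·λ + 3). Setting this equal to 40/3:
  -6·λ = 40/3·(-21/5·λ + 3)  ⇒  λ = 4/5
Then r = λ/(1−λ) = (4/5)/(1/5) = 4. Check: with r = 4, Q = (1/5, 4/5) and [JYQ]:[QJD] = 40/3 as required.

r = 4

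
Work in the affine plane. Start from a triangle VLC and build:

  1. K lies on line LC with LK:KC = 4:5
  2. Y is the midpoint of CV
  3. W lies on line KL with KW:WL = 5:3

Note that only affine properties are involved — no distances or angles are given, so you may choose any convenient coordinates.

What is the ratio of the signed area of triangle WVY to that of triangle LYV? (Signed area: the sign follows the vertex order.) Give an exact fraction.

[WVY]:[LYV] = -5/6

Set V = (0, 0), L = (1, 0), C = (0, 1); any affine frame gives the same invariant.
1. K lies on line LC with LK:KC = 4:5 ⇒ K = (5/9, 4/9)
2. Y is the midpoint of CV ⇒ Y = (0, 1/2)
3. W lies on line KL with KW:WL = 5:3 ⇒ W = (5/6, 1/6)
2·[WVY] = -5/12, 2·[LYV] = 1/2
[WVY]:[LYV] = -5/12:1/2 = -5/6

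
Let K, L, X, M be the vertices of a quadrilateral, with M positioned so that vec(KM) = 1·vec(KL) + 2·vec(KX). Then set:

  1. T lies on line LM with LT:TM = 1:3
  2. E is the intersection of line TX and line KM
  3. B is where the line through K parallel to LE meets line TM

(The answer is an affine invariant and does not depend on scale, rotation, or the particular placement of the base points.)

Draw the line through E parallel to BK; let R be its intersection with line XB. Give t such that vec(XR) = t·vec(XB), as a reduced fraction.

Set K = (0, 0), L = (1, 0), X = (0, 1), M = (1, 2); any affine frame gives the same invariant.
1. T lies on line LM with LT:TM = 1:3 ⇒ T = (1, 1/2)
2. E is the intersection of line TX and line KM ⇒ E = (2/5, 4/5)
3. B is where the line through K parallel to LE meets line TM ⇒ B = (1, -4/3)
through E parallel to BK: direction (-1, 4/3); meets XB at R = (-1/3, 16/9)
R = X + t·(B−X) with t = -1/3

t = -1/3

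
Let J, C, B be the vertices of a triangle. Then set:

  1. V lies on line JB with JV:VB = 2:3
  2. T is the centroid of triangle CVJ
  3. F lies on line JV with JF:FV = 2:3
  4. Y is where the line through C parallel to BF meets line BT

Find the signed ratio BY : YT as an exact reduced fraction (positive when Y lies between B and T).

BY:YT = -3/2

Work in coordinates with J = (0, 0), C = (1, 0), B = (0, 1).
1. V lies on line JB with JV:VB = 2:3 ⇒ V = (0, 2/5)
2. T is the centroid of triangle CVJ ⇒ T = (1/3, 2/15)
3. F lies on line JV with JF:FV = 2:3 ⇒ F = (0, 4/25)
4. Y is where the line through C parallel to BF meets line BT ⇒ Y = (1, -8/5)
Y = B + t·(T−B) with t = 3, so BY:YT = t:(1−t) = 3:-2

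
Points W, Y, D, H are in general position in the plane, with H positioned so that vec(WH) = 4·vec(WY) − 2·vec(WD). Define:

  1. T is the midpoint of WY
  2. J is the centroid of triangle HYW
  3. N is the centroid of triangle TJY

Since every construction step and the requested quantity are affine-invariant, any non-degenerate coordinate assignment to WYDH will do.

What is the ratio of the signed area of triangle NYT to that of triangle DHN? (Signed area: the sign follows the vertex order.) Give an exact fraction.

[NYT]:[DHN] = -2/31

Work in coordinates with W = (0, 0), Y = (1, 0), D = (0, 1), H = (4, -2).
1. T is the midpoint of WY ⇒ T = (1/2, 0)
2. J is the centroid of triangle HYW ⇒ J = (5/3, -2/3)
3. N is the centroid of triangle TJY ⇒ N = (19/18, -2/9)
2·[NYT] = 1/9, 2·[DHN] = -31/18
[NYT]:[DHN] = 1/9:-31/18 = -2/31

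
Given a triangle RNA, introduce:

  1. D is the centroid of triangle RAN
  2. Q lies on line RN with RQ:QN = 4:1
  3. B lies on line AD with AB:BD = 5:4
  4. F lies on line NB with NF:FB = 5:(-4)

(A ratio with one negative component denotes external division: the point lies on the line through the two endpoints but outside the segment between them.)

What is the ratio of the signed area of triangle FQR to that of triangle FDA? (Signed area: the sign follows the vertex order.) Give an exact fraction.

[FQR]:[FDA] = -17/9

Work in coordinates with R = (0, 0), N = (1, 0), A = (0, 1).
1. D is the centroid of triangle RAN ⇒ D = (1/3, 1/3)
2. Q lies on line RN with RQ:QN = 4:1 ⇒ Q = (4/5, 0)
3. B lies on line AD with AB:BD = 5:4 ⇒ B = (5/27, 17/27)
4. F lies on line NB with NF:FB = 5:(-4) ⇒ F = (-83/27, 85/27)
2·[FQR] = -68/27, 2·[FDA] = 4/3
[FQR]:[FDA] = -68/27:4/3 = -17/9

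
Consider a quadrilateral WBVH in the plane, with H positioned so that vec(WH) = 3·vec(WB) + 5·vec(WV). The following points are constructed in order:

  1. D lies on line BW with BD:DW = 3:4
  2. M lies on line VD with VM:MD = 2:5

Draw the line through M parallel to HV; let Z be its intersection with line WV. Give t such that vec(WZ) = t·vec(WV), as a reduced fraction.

t = 73/147

Work in coordinates with W = (0, 0), B = (1, 0), V = (0, 1), H = (3, 5).
1. D lies on line BW with BD:DW = 3:4 ⇒ D = (4/7, 0)
2. M lies on line VD with VM:MD = 2:5 ⇒ M = (8/49, 5/7)
through M parallel to HV: direction (-3, -4); meets WV at Z = (0, 73/147)
Z = W + t·(V−W) with t = 73/147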